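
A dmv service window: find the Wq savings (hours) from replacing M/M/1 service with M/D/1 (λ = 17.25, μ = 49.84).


ρ = 17.25/49.84 = 0.3461
Wq(M/M/1) = ρ/(μ−λ) = 0.3461/32.59 = 0.01062 hr
Wq(M/D/1) = ρ/(2(μ−λ)) = 0.005310 hr
Savings = 0.01062 − 0.005310 = 0.005310 hr

Final: 0.005310 hr


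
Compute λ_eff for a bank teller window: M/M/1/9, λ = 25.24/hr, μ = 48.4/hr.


ρ = 0.5215; P_K = (1−ρ)ρ^9/(1−ρ^10) = 0.001367
λ_eff = λ(1 − P_K) = 25.24·(1 − 0.001367) = 25.24·0.998633 = 25.2055 /hr

Final: 25.2055 /hr


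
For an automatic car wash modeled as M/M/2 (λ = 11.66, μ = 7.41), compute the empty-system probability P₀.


a = λ/μ = 11.66/7.41 = 1.5735; ρ = a/c = 0.7868
Σ_{k=0}^{1} a^k/k! (terms k=0..1) = 1.00000 + 1.57355 = 2.57355
Tail: a^2/(2!(1−ρ)) = 2.47606/(2·0.2132) = 5.80620
P₀ = 1/(2.57355 + 5.80620) = 1/8.37975 = 0.119335

Final: 0.119335


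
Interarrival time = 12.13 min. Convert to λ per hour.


λ = 1/(interarrival time) in consistent units.
1 hour = 60 min, so λ = 60/12.13 = 4.9464 per hour

Final: 4.9464 /hr


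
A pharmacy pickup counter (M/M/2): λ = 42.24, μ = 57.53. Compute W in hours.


a = 0.7342; ρ = 0.3671; P₀ = 0.462937
Lq = P₀·a^c·ρ/(c!(1−ρ)²) = 0.11437
Wq = Lq/λ = 0.11437/42.24 = 0.002708 hr
W = Wq + 1/μ = 0.002708 + 0.01738 = 0.02009 hr

Final: 0.02009 hr


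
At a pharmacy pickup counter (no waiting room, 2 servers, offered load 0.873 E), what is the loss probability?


B(c,a) = (a^c/c!) / Σ_{k=0}^{c} a^k/k!
a^2/2! = 0.381064
Σ terms (k=0..2): 1.00000 + 0.87300 + 0.38106 = 2.254065
B = 0.381064/2.254065 = 0.169057

Final: 0.169057


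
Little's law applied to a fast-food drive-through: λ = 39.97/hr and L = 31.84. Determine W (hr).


W = L/λ = 31.84/39.97 = 0.7966 hr

Final: 0.7966 hr


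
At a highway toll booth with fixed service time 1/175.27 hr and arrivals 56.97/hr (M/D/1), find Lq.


ρ = 56.97/175.27 = 0.3250
M/D/1: Lq = ρ²/(2(1−ρ)) = 0.1057/(2·0.6750) = 0.07827

Final: 0.07827


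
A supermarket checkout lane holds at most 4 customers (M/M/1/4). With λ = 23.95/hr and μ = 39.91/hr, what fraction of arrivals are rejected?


ρ = λ/μ = 23.95/39.91 = 0.6001
P_K = (1−ρ)ρ^K/(1−ρ^(K+1)) = (0.3999·0.129687)/(1 − 0.077825)
= 0.051862/0.922175 = 0.056238

Final: 0.056238


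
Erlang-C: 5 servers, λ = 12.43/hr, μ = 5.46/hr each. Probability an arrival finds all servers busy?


a = λ/μ = 2.2766; ρ = a/5 = 0.4553
P₀ = 0.101121 (from M/M/c formula)
C(c,a) = [a^c/(c!(1−ρ))]·P₀ = [61.14943/(120·0.5447)]·0.101121
= 0.93554·0.101121 = 0.094603

Final: 0.094603


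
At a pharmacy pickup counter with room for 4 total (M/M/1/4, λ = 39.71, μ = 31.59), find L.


ρ = 39.71/31.59 = 1.2570
L = ρ[1 − (K+1)ρ^K + Kρ^(K+1)] / [(1−ρ)(1−ρ^(K+1))]
Numerator: 1.2570·(1 − 5·2.496899 + 4·3.138711) = 1.345472
Denominator: (-0.2570)·(-2.138711) = 0.549741
L = 1.345472/0.549741 = 2.4475

Final: 2.4475


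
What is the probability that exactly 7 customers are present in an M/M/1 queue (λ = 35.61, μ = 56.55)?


ρ = 35.61/56.55 = 0.6297
P_n = (1−ρ)·ρ^n = (1 − 0.6297)·0.6297^7 = 0.3703·0.039262 = 0.014539

Final: 0.014539


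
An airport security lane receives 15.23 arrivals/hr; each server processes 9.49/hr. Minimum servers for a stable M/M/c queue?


Stability requires cμ > λ ⇔ c > λ/μ.
λ/μ = 15.23/9.49 = 1.6048
Minimum integer c = ⌊1.6048⌋ + 1 = 2
Check: 2·9.49 = 18.98 > 15.23, while 1·9.49 = 9.49 ≤ 15.23

Final: 2 servers


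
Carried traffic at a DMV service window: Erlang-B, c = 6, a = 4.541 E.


B(6,4.541) = 0.157250 (Erlang-B)
Carried load = a(1 − B) = 4.541·(1 − 0.157250) = 4.541·0.842750 = 3.8269 E

Final: 3.8269 Erlangs


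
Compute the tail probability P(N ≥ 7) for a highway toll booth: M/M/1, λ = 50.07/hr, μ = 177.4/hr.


ρ = 50.07/177.4 = 0.2822
P(N ≥ n) = ρ^n = 0.2822^7 = 0.0001427

Final: 0.0001427


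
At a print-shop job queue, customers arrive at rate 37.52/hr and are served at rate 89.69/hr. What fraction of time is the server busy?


ρ = λ/μ = 37.52/89.69 = 0.4183

Final: 0.4183


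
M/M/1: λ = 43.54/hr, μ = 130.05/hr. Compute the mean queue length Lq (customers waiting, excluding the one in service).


ρ = 43.54/130.05 = 0.3348
Lq = ρ²/(1−ρ) = 0.1121/0.6652 = 0.1685

Final: 0.1685


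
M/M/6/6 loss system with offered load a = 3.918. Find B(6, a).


B(c,a) = (a^c/c!) / Σ_{k=0}^{c} a^k/k!
a^6/6! = 5.024052
Σ terms (k=0..6): 1.00000 + 3.91800 + 7.67536 + 10.02402 + 9.81853 + 7.69380 + 5.02405 = 45.153767
B = 5.024052/45.153767 = 0.111265

Final: 0.111265


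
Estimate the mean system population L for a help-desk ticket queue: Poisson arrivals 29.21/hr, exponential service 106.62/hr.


ρ = λ/μ = 29.21/106.62 = 0.2740
L = ρ/(1−ρ) = 0.2740/(1 − 0.2740) = 0.2740/0.7260 = 0.3773

Final: 0.3773


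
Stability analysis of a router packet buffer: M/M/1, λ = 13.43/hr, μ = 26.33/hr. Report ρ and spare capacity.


Total capacity cμ = 1·26.33 = 26.33/hr
ρ = λ/(cμ) = 13.43/26.33 = 0.5101
Stable ⇔ ρ < 1: YES
Spare capacity = cμ − λ = 26.33 − 13.43 = 12.90/hr

Final: ρ = 0.5101; stable; margin = 12.90/hr


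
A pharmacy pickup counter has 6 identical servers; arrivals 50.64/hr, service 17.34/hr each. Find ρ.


ρ = λ/(cμ) = 50.64/(6·17.34) = 50.64/104.04 = 0.4867

Final: 0.4867


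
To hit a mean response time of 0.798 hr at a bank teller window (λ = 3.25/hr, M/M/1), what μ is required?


W = 1/(μ−λ) ⇒ μ − λ = 1/W = 1/0.798 = 1.2531
μ = λ + 1/W = 3.25 + 1.2531 = 4.5031 per hr

Final: 4.5031 /hr


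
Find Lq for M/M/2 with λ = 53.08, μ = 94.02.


a = λ/μ = 0.5646; ρ = a/2 = 0.2823
P₀ = 0.559721
Lq = P₀·a^c·ρ / (c!·(1−ρ)²) = 0.559721·0.31873·0.2823/(2·0.51512)
= 0.04888

Final: 0.04888


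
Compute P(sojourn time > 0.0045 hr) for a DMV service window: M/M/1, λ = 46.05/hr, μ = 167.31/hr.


W ~ Exponential(μ−λ) for M/M/1.
μ − λ = 167.31 − 46.05 = 121.2600
P(W > t) = e^{−(μ−λ)t} = e^{−0.5457} = 0.579453

Final: 0.579453


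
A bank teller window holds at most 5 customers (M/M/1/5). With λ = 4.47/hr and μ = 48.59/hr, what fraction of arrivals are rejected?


ρ = λ/μ = 4.47/48.59 = 0.09199
P_K = (1−ρ)ρ^K/(1−ρ^(K+1)) = (0.9080·0.000006589)/(1 − 0.0000006061)
= 0.000005983/0.999999 = 0.000005983

Final: 0.000005983


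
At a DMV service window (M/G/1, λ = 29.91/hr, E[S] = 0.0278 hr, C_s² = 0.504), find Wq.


ρ = λ·E[S] = 29.91·0.0278 = 0.8315
E[S²] = E[S]²(1+C_s²) = 0.0278²·(1+0.504) = 0.001162
Wq = λ·E[S²]/(2(1−ρ)) = 29.91·0.001162/(2·0.1685) = 0.10316 hr

Final: 0.10316 hr


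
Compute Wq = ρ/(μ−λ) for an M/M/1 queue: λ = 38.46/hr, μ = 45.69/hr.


ρ = 38.46/45.69 = 0.8418
Wq = ρ/(μ−λ) = 0.8418/(45.69 − 38.46) = 0.8418/7.23 = 0.1164 hr

Final: 0.1164 hr


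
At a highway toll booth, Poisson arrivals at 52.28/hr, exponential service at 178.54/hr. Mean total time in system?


W = 1/(μ−λ) = 1/(178.54 − 52.28) = 1/126.26 = 0.007920 hr

Final: 0.007920 hr


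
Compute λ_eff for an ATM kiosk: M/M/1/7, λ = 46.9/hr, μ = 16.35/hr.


ρ = 2.8685; P_K = (1−ρ)ρ^7/(1−ρ^8) = 0.651528
λ_eff = λ(1 − P_K) = 46.9·(1 − 0.651528) = 46.9·0.348472 = 16.3433 /hr

Final: 16.3433 /hr


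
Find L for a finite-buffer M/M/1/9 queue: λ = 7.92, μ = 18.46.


ρ = 7.92/18.46 = 0.4290
L = ρ[1 − (K+1)ρ^K + Kρ^(K+1)] / [(1−ρ)(1−ρ^(K+1))]
Numerator: 0.4290·(1 − 10·0.0004925 + 9·0.0002113) = 0.427739
Denominator: (0.5710)·(0.999789) = 0.570844
L = 0.427739/0.570844 = 0.7493

Final: 0.7493


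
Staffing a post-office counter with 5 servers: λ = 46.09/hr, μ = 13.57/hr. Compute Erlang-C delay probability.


a = λ/μ = 3.3965; ρ = a/5 = 0.6793
P₀ = 0.029425 (from M/M/c formula)
C(c,a) = [a^c/(c!(1−ρ))]·P₀ = [451.99570/(120·0.3207)]·0.029425
= 11.74476·0.029425 = 0.345593

Final: 0.345593


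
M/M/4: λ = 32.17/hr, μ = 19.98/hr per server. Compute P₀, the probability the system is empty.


a = λ/μ = 32.17/19.98 = 1.6101; ρ = a/c = 0.4025
Σ_{k=0}^{3} a^k/k! (terms k=0..3) = 1.00000 + 1.61011 + 1.29623 + 0.69569 = 4.60203
Tail: a^4/(4!(1−ρ)) = 6.72082/(24·0.5975) = 0.46870
P₀ = 1/(4.60203 + 0.46870) = 1/5.07073 = 0.197210

Final: 0.197210


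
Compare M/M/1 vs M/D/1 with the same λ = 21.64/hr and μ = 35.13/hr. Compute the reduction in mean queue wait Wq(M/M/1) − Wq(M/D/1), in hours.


ρ = 21.64/35.13 = 0.6160
Wq(M/M/1) = ρ/(μ−λ) = 0.6160/13.49 = 0.04566 hr
Wq(M/D/1) = ρ/(2(μ−λ)) = 0.02283 hr
Savings = 0.04566 − 0.02283 = 0.02283 hr

Final: 0.02283 hr


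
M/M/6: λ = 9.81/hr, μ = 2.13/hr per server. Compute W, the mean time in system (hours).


a = 4.6056; ρ = 0.7676; P₀ = 0.007965
Lq = P₀·a^c·ρ/(c!(1−ρ)²) = 1.50063
Wq = Lq/λ = 1.50063/9.81 = 0.15297 hr
W = Wq + 1/μ = 0.15297 + 0.46948 = 0.62245 hr

Final: 0.62245 hr


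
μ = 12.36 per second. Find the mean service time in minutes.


Mean service time = 1/μ = 1/12.36 second = 0.08091 second
In minutes: 0.08091 × 0.0166667 = 0.001348 min

Final: 0.001348 min


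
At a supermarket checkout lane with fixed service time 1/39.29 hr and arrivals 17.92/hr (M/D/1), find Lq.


ρ = 17.92/39.29 = 0.4561
M/D/1: Lq = ρ²/(2(1−ρ)) = 0.2080/(2·0.5439) = 0.19123

Final: 0.19123


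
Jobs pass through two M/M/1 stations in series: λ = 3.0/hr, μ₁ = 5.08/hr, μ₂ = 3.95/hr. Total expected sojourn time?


Each node sees arrival rate λ = 3.0/hr (tandem ⇒ throughput preserved).
W₁ = 1/(μ₁−λ) = 1/(5.08−3.0) = 0.48077 hr
W₂ = 1/(μ₂−λ) = 1/(3.95−3.0) = 1.05263 hr
W_total = W₁ + W₂ = 0.48077 + 1.05263 = 1.53340 hr

Final: 1.53340 hr


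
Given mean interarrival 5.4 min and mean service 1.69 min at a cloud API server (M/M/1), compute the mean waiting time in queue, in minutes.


λ = 60/5.4 = 11.1111 /hr
μ = 60/1.69 = 35.5030 /hr
ρ = λ/μ = 11.1111/35.5030 = 0.3130
Wq = ρ/(μ−λ) = 0.3130/(35.5030−11.1111) = 0.01283 hr
In minutes: 0.01283·60 = 0.7698 min

Final: 0.7698 min


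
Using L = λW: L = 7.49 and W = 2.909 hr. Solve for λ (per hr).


λ = L/W = 7.49/2.909 = 2.5748 /hr

Final: 2.5748 /hr


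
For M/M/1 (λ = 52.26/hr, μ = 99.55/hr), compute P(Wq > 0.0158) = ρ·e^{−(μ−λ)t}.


ρ = 52.26/99.55 = 0.5250
P(Wq > t) = ρ·e^{−(μ−λ)t} = 0.5250·e^{−0.7472}
= 0.5250·0.473700 = 0.248674

Final: 0.248674


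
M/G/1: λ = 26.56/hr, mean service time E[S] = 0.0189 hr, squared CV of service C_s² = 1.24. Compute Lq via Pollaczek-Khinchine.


ρ = λ·E[S] = 26.56·0.0189 = 0.5020
Lq = ρ²(1+C_s²)/(2(1−ρ)) = 0.2520·(1+1.24)/(2·0.4980)
= 0.2520·2.2400/0.9960 = 0.56670

Final: 0.56670


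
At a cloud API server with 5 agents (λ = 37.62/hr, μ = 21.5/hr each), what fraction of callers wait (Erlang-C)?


a = λ/μ = 1.7498; ρ = a/5 = 0.3500
P₀ = 0.173180 (from M/M/c formula)
C(c,a) = [a^c/(c!(1−ρ))]·P₀ = [16.40218/(120·0.6500)]·0.173180
= 0.21027·0.173180 = 0.036414

Final: 0.036414


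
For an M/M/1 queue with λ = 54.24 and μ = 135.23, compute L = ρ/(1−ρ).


ρ = λ/μ = 54.24/135.23 = 0.4011
L = ρ/(1−ρ) = 0.4011/(1 − 0.4011) = 0.4011/0.5989 = 0.6697

Final: 0.6697


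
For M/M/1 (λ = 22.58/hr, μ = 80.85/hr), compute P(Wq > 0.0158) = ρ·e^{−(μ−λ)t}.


ρ = 22.58/80.85 = 0.2793
P(Wq > t) = ρ·e^{−(μ−λ)t} = 0.2793·e^{−0.9207}
= 0.2793·0.398254 = 0.111225

Final: 0.111225


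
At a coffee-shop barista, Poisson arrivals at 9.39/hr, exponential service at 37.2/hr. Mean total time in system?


W = 1/(μ−λ) = 1/(37.2 − 9.39) = 1/27.81 = 0.03596 hr

Final: 0.03596 hr


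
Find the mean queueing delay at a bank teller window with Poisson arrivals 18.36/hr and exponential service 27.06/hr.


ρ = 18.36/27.06 = 0.6785
Wq = ρ/(μ−λ) = 0.6785/(27.06 − 18.36) = 0.6785/8.70 = 0.07799 hr

Final: 0.07799 hr


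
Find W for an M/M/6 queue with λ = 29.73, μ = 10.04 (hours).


a = 2.9612; ρ = 0.4935; P₀ = 0.050962
Lq = P₀·a^c·ρ/(c!(1−ρ)²) = 0.09181
Wq = Lq/λ = 0.09181/29.73 = 0.003088 hr
W = Wq + 1/μ = 0.003088 + 0.09960 = 0.10269 hr

Final: 0.10269 hr


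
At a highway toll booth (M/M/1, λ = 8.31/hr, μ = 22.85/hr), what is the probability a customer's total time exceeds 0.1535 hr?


W ~ Exponential(μ−λ) for M/M/1.
μ − λ = 22.85 − 8.31 = 14.5400
P(W > t) = e^{−(μ−λ)t} = e^{−2.2319} = 0.107325

Final: 0.107325


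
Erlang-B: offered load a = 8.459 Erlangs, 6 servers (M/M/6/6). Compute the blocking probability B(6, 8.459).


B(c,a) = (a^c/c!) / Σ_{k=0}^{c} a^k/k!
a^6/6! = 508.840480
Σ terms (k=0..6): 1.00000 + 8.45900 + 35.77734 + 100.88017 + 213.33635 + 360.92244 + 508.84048 = 1229.215778
B = 508.840480/1229.215778 = 0.413955

Final: 0.413955


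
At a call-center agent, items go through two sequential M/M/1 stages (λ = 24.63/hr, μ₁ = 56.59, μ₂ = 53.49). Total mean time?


Each node sees arrival rate λ = 24.63/hr (tandem ⇒ throughput preserved).
W₁ = 1/(μ₁−λ) = 1/(56.59−24.63) = 0.03129 hr
W₂ = 1/(μ₂−λ) = 1/(53.49−24.63) = 0.03465 hr
W_total = W₁ + W₂ = 0.03129 + 0.03465 = 0.06594 hr

Final: 0.06594 hr


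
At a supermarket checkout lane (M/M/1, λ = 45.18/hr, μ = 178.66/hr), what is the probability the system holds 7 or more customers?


ρ = 45.18/178.66 = 0.2529
P(N ≥ n) = ρ^n = 0.2529^7 = 0.00006614

Final: 0.00006614


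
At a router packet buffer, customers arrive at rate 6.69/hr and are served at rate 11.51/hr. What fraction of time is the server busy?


ρ = λ/μ = 6.69/11.51 = 0.5812

Final: 0.5812


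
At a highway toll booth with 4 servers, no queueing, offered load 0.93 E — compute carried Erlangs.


B(4,0.93) = 0.012331 (Erlang-B)
Carried load = a(1 − B) = 0.93·(1 − 0.012331) = 0.93·0.987669 = 0.9185 E

Final: 0.9185 Erlangs


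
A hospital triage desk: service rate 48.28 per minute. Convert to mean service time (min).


Mean service time = 1/μ = 1/48.28 minute = 0.02071 minute
In minutes: 0.02071 × 1 = 0.02071 min

Final: 0.02071 min


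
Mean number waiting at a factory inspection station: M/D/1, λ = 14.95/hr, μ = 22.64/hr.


ρ = 14.95/22.64 = 0.6603
M/D/1: Lq = ρ²/(2(1−ρ)) = 0.4360/(2·0.3397) = 0.64187

Final: 0.64187


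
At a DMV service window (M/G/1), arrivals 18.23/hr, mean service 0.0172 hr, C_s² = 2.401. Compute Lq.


ρ = λ·E[S] = 18.23·0.0172 = 0.3136
Lq = ρ²(1+C_s²)/(2(1−ρ)) = 0.09832·(1+2.401)/(2·0.6864)
= 0.09832·3.4010/1.3729 = 0.24356

Final: 0.24356


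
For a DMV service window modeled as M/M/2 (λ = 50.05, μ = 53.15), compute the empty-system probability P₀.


a = λ/μ = 50.05/53.15 = 0.9417; ρ = a/c = 0.4708
Σ_{k=0}^{1} a^k/k! (terms k=0..1) = 1.00000 + 0.94167 = 1.94167
Tail: a^2/(2!(1−ρ)) = 0.88675/(2·0.5292) = 0.83788
P₀ = 1/(1.94167 + 0.83788) = 1/2.77956 = 0.359770

Final: 0.359770


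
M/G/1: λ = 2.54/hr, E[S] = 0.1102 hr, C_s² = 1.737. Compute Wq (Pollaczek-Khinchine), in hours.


ρ = λ·E[S] = 2.54·0.1102 = 0.2799
E[S²] = E[S]²(1+C_s²) = 0.1102²·(1+1.737) = 0.033238
Wq = λ·E[S²]/(2(1−ρ)) = 2.54·0.033238/(2·0.7201) = 0.05862 hr

Final: 0.05862 hr


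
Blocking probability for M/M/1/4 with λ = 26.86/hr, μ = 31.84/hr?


ρ = λ/μ = 26.86/31.84 = 0.8436
P_K = (1−ρ)ρ^K/(1−ρ^(K+1)) = (0.1564·0.506444)/(1 − 0.427233)
= 0.079211/0.572767 = 0.138296

Final: 0.138296


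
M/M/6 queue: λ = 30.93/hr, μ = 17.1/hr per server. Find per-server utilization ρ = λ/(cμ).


ρ = λ/(cμ) = 30.93/(6·17.1) = 30.93/102.60 = 0.3015

Final: 0.3015


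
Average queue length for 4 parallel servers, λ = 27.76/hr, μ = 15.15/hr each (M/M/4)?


a = λ/μ = 1.8323; ρ = a/4 = 0.4581
P₀ = 0.156173
Lq = P₀·a^c·ρ / (c!·(1−ρ)²) = 0.156173·11.27268·0.4581/(24·0.29367)
= 0.11442

Final: 0.11442


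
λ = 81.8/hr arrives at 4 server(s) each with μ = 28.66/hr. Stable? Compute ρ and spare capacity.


Total capacity cμ = 4·28.66 = 114.64/hr
ρ = λ/(cμ) = 81.8/114.64 = 0.7135
Stable ⇔ ρ < 1: YES
Spare capacity = cμ − λ = 114.64 − 81.8 = 32.84/hr

Final: ρ = 0.7135; stable; margin = 32.84/hr


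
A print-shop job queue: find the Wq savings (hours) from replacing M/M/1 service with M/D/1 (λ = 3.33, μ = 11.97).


ρ = 3.33/11.97 = 0.2782
Wq(M/M/1) = ρ/(μ−λ) = 0.2782/8.64 = 0.03220 hr
Wq(M/D/1) = ρ/(2(μ−λ)) = 0.01610 hr
Savings = 0.03220 − 0.01610 = 0.01610 hr

Final: 0.01610 hr


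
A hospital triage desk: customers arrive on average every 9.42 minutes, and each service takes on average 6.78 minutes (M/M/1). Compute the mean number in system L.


λ = 60/9.42 = 6.3694 /hr
μ = 60/6.78 = 8.8496 /hr
ρ = λ/μ = 6.3694/8.8496 = 0.7197
L = ρ/(1−ρ) = 0.7197/0.2803 = 2.5682

Final: 2.5682


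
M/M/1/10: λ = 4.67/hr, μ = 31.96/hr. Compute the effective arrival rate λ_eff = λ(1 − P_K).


ρ = 0.1461; P_K = (1−ρ)ρ^10/(1−ρ^11) = 0.000000003789
λ_eff = λ(1 − P_K) = 4.67·(1 − 0.000000003789) = 4.67·1.000000 = 4.6700 /hr

Final: 4.6700 /hr


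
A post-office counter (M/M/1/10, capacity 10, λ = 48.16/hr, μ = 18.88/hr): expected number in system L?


ρ = 48.16/18.88 = 2.5508
L = ρ[1 − (K+1)ρ^K + Kρ^(K+1)] / [(1−ρ)(1−ρ^(K+1))]
Numerator: 2.5508·(1 − 11·11663.929416 + 10·29752.904698) = 431671.812229
Denominator: (-1.5508)·(-29751.904698) = 46140.665760
L = 431671.812229/46140.665760 = 9.3556

Final: 9.3556


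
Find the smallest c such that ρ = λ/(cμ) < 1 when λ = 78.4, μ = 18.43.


Stability requires cμ > λ ⇔ c > λ/μ.
λ/μ = 78.4/18.43 = 4.2539
Minimum integer c = ⌊4.2539⌋ + 1 = 5
Check: 5·18.43 = 92.15 > 78.4, while 4·18.43 = 73.72 ≤ 78.4

Final: 5 servers


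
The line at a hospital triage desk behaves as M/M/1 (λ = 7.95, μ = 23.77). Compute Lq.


ρ = 7.95/23.77 = 0.3345
Lq = ρ²/(1−ρ) = 0.1119/0.6655 = 0.1681

Final: 0.1681


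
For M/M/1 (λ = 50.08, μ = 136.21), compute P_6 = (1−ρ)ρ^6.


ρ = 50.08/136.21 = 0.3677
P_n = (1−ρ)·ρ^n = (1 − 0.3677)·0.3677^6 = 0.6323·0.002470 = 0.001562

Final: 0.001562


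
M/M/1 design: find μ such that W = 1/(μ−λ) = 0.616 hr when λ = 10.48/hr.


W = 1/(μ−λ) ⇒ μ − λ = 1/W = 1/0.616 = 1.6234
μ = λ + 1/W = 10.48 + 1.6234 = 12.1034 per hr

Final: 12.1034 /hr


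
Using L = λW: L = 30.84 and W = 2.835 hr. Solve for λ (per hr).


λ = L/W = 30.84/2.835 = 10.8783 /hr

Final: 10.8783 /hr


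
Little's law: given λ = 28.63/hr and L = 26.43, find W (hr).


W = L/λ = 26.43/28.63 = 0.9232 hr

Final: 0.9232 hr


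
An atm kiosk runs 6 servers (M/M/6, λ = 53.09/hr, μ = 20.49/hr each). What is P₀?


a = λ/μ = 53.09/20.49 = 2.5910; ρ = a/c = 0.4318
Σ_{k=0}^{5} a^k/k! (terms k=0..5) = 1.00000 + 2.59102 + 3.35669 + 2.89909 + 1.87790 + 0.97313 = 12.69783
Tail: a^6/(6!(1−ρ)) = 302.56912/(720·0.5682) = 0.73964
P₀ = 1/(12.69783 + 0.73964) = 1/13.43747 = 0.074419

Final: 0.074419


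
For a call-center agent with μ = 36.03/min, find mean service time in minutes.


Mean service time = 1/μ = 1/36.03 minute = 0.02775 minute
In minutes: 0.02775 × 1 = 0.02775 min

Final: 0.02775 min


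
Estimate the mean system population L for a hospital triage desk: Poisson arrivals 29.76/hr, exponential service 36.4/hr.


ρ = λ/μ = 29.76/36.4 = 0.8176
L = ρ/(1−ρ) = 0.8176/(1 − 0.8176) = 0.8176/0.1824 = 4.4819

Final: 4.4819


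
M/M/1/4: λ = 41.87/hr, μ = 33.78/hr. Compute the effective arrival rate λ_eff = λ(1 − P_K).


ρ = 1.2395; P_K = (1−ρ)ρ^4/(1−ρ^5) = 0.293558
λ_eff = λ(1 − P_K) = 41.87·(1 − 0.293558) = 41.87·0.706442 = 29.5787 /hr

Final: 29.5787 /hr


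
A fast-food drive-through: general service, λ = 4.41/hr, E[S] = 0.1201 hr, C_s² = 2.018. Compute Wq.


ρ = λ·E[S] = 4.41·0.1201 = 0.5296
E[S²] = E[S]²(1+C_s²) = 0.1201²·(1+2.018) = 0.043532
Wq = λ·E[S²]/(2(1−ρ)) = 4.41·0.043532/(2·0.4704) = 0.20407 hr

Final: 0.20407 hr


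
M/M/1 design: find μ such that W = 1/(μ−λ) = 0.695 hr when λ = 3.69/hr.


W = 1/(μ−λ) ⇒ μ − λ = 1/W = 1/0.695 = 1.4388
μ = λ + 1/W = 3.69 + 1.4388 = 5.1288 per hr

Final: 5.1288 /hr


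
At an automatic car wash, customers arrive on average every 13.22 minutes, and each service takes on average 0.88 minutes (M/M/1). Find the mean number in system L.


λ = 60/13.22 = 4.5386 /hr
μ = 60/0.88 = 68.1818 /hr
ρ = λ/μ = 4.5386/68.1818 = 0.06657
L = ρ/(1−ρ) = 0.06657/0.9334 = 0.07131

Final: 0.07131


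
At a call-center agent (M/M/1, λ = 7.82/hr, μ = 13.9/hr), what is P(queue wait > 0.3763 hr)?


ρ = 7.82/13.9 = 0.5626
P(Wq > t) = ρ·e^{−(μ−λ)t} = 0.5626·e^{−2.2879}
= 0.5626·0.101479 = 0.057091

Final: 0.057091


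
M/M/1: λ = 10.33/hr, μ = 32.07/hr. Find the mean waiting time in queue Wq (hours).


ρ = 10.33/32.07 = 0.3221
Wq = ρ/(μ−λ) = 0.3221/(32.07 − 10.33) = 0.3221/21.74 = 0.01482 hr

Final: 0.01482 hr


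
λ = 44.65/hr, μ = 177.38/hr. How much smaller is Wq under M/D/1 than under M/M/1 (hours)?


ρ = 44.65/177.38 = 0.2517
Wq(M/M/1) = ρ/(μ−λ) = 0.2517/132.73 = 0.001896 hr
Wq(M/D/1) = ρ/(2(μ−λ)) = 0.0009482 hr
Savings = 0.001896 − 0.0009482 = 0.0009482 hr

Final: 0.0009482 hr


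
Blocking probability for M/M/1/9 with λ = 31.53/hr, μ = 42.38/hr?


ρ = λ/μ = 31.53/42.38 = 0.7440
P_K = (1−ρ)ρ^K/(1−ρ^(K+1)) = (0.2560·0.069834)/(1 − 0.051955)
= 0.017879/0.948045 = 0.018859

Final: 0.018859


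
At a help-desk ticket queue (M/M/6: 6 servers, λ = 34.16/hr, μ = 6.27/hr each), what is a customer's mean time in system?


a = 5.4482; ρ = 0.9080; P₀ = 0.001924
Lq = P₀·a^c·ρ/(c!(1−ρ)²) = 7.49987
Wq = Lq/λ = 7.49987/34.16 = 0.21955 hr
W = Wq + 1/μ = 0.21955 + 0.15949 = 0.37904 hr

Final: 0.37904 hr


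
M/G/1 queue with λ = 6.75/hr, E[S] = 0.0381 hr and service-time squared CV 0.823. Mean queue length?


ρ = λ·E[S] = 6.75·0.0381 = 0.2572
Lq = ρ²(1+C_s²)/(2(1−ρ)) = 0.06614·(1+0.823)/(2·0.7428)
= 0.06614·1.8230/1.4857 = 0.08116

Final: 0.08116


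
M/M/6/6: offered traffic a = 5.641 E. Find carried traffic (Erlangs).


B(6,5.641) = 0.239299 (Erlang-B)
Carried load = a(1 − B) = 5.641·(1 − 0.239299) = 5.641·0.760701 = 4.2911 E

Final: 4.2911 Erlangs


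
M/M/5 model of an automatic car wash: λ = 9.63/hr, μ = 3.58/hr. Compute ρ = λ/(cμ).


ρ = λ/(cμ) = 9.63/(5·3.58) = 9.63/17.90 = 0.5380

Final: 0.5380


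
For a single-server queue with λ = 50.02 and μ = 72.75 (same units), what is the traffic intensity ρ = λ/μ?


ρ = λ/μ = 50.02/72.75 = 0.6876

Final: 0.6876


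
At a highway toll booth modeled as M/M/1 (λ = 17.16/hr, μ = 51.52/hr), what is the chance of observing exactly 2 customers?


ρ = 17.16/51.52 = 0.3331
P_n = (1−ρ)·ρ^n = (1 − 0.3331)·0.3331^2 = 0.6669·0.110939 = 0.073988

Final: 0.073988


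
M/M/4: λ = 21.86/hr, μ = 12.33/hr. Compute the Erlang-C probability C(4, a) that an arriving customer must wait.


a = λ/μ = 1.7729; ρ = a/4 = 0.4432
P₀ = 0.166316 (from M/M/c formula)
C(c,a) = [a^c/(c!(1−ρ))]·P₀ = [9.87980/(24·0.5568)]·0.166316
= 0.73937·0.166316 = 0.122968

Final: 0.122968


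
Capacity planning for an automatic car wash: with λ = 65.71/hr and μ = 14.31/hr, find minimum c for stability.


Stability requires cμ > λ ⇔ c > λ/μ.
λ/μ = 65.71/14.31 = 4.5919
Minimum integer c = ⌊4.5919⌋ + 1 = 5
Check: 5·14.31 = 71.55 > 65.71, while 4·14.31 = 57.24 ≤ 65.71

Final: 5 servers


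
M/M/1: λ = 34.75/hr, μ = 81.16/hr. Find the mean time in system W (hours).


W = 1/(μ−λ) = 1/(81.16 − 34.75) = 1/46.41 = 0.02155 hr

Final: 0.02155 hr


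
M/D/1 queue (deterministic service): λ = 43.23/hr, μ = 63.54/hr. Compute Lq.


ρ = 43.23/63.54 = 0.6804
M/D/1: Lq = ρ²/(2(1−ρ)) = 0.4629/(2·0.3196) = 0.72407

Final: 0.72407


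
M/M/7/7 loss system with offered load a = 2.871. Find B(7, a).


B(c,a) = (a^c/c!) / Σ_{k=0}^{c} a^k/k!
a^7/7! = 0.319008
Σ terms (k=0..7): 1.00000 + 2.87100 + 4.12132 + 3.94410 + 2.83088 + 1.62549 + 0.77780 + 0.31901 = 17.489602
B = 0.319008/17.489602 = 0.018240

Final: 0.018240


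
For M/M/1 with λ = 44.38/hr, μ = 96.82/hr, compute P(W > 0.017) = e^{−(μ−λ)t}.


W ~ Exponential(μ−λ) for M/M/1.
μ − λ = 96.82 − 44.38 = 52.4400
P(W > t) = e^{−(μ−λ)t} = e^{−0.8915} = 0.410048

Final: 0.410048


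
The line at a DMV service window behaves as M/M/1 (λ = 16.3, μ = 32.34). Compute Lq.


ρ = 16.3/32.34 = 0.5040
Lq = ρ²/(1−ρ) = 0.2540/0.4960 = 0.5122

Final: 0.5122


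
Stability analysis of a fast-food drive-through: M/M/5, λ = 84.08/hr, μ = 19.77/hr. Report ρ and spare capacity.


Total capacity cμ = 5·19.77 = 98.85/hr
ρ = λ/(cμ) = 84.08/98.85 = 0.8506
Stable ⇔ ρ < 1: YES
Spare capacity = cμ − λ = 98.85 − 84.08 = 14.77/hr

Final: ρ = 0.8506; stable; margin = 14.77/hr


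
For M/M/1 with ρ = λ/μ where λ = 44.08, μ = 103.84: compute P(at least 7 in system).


ρ = 44.08/103.84 = 0.4245
P(N ≥ n) = ρ^n = 0.4245^7 = 0.002484

Final: 0.002484


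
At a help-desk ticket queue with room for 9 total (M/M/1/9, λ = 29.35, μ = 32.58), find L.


ρ = 29.35/32.58 = 0.9009
L = ρ[1 − (K+1)ρ^K + Kρ^(K+1)] / [(1−ρ)(1−ρ^(K+1))]
Numerator: 0.9009·(1 − 10·0.390763 + 9·0.352022) = 0.234740
Denominator: (0.09914)·(0.647978) = 0.064241
L = 0.234740/0.064241 = 3.6541

Final: 3.6541


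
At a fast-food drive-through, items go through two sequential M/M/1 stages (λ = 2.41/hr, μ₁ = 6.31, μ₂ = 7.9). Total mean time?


Each node sees arrival rate λ = 2.41/hr (tandem ⇒ throughput preserved).
W₁ = 1/(μ₁−λ) = 1/(6.31−2.41) = 0.25641 hr
W₂ = 1/(μ₂−λ) = 1/(7.9−2.41) = 0.18215 hr
W_total = W₁ + W₂ = 0.25641 + 0.18215 = 0.43856 hr

Final: 0.43856 hr


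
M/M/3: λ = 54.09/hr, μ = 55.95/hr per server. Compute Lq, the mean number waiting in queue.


a = λ/μ = 0.9668; ρ = a/3 = 0.3223
P₀ = 0.376469
Lq = P₀·a^c·ρ / (c!·(1−ρ)²) = 0.376469·0.90355·0.3223/(6·0.45934)
= 0.03977

Final: 0.03977


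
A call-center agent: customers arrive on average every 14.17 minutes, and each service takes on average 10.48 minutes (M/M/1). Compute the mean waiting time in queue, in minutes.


λ = 60/14.17 = 4.2343 /hr
μ = 60/10.48 = 5.7252 /hr
ρ = λ/μ = 4.2343/5.7252 = 0.7396
Wq = ρ/(μ−λ) = 0.7396/(5.7252−4.2343) = 0.49607 hr
In minutes: 0.49607·60 = 29.764 min

Final: 29.764 min


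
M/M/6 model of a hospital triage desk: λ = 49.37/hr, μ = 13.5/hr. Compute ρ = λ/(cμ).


ρ = λ/(cμ) = 49.37/(6·13.5) = 49.37/81.00 = 0.6095

Final: 0.6095


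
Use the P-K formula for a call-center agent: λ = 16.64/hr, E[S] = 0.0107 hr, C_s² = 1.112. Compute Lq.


ρ = λ·E[S] = 16.64·0.0107 = 0.1780
Lq = ρ²(1+C_s²)/(2(1−ρ)) = 0.03170·(1+1.112)/(2·0.8220)
= 0.03170·2.1120/1.6439 = 0.04073

Final: 0.04073


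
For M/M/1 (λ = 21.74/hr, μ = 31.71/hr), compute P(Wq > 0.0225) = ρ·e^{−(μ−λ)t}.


ρ = 21.74/31.71 = 0.6856
P(Wq > t) = ρ·e^{−(μ−λ)t} = 0.6856·e^{−0.2243}
= 0.6856·0.799055 = 0.547823

Final: 0.547823


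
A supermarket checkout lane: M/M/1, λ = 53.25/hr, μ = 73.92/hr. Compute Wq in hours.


ρ = 53.25/73.92 = 0.7204
Wq = ρ/(μ−λ) = 0.7204/(73.92 − 53.25) = 0.7204/20.67 = 0.03485 hr

Final: 0.03485 hr


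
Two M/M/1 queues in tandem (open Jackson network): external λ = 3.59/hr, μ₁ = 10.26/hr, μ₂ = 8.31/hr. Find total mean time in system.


Each node sees arrival rate λ = 3.59/hr (tandem ⇒ throughput preserved).
W₁ = 1/(μ₁−λ) = 1/(10.26−3.59) = 0.14993 hr
W₂ = 1/(μ₂−λ) = 1/(8.31−3.59) = 0.21186 hr
W_total = W₁ + W₂ = 0.14993 + 0.21186 = 0.36179 hr

Final: 0.36179 hr


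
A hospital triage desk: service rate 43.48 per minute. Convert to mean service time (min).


Mean service time = 1/μ = 1/43.48 minute = 0.02300 minute
In minutes: 0.02300 × 1 = 0.02300 min

Final: 0.02300 min


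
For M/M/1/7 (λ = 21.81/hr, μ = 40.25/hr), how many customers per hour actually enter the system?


ρ = 0.5419; P_K = (1−ρ)ρ^7/(1−ρ^8) = 0.006331
λ_eff = λ(1 − P_K) = 21.81·(1 − 0.006331) = 21.81·0.993669 = 21.6719 /hr

Final: 21.6719 /hr


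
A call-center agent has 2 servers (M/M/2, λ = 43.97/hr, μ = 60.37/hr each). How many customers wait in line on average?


a = λ/μ = 0.7283; ρ = a/2 = 0.3642
P₀ = 0.466092
Lq = P₀·a^c·ρ / (c!·(1−ρ)²) = 0.466092·0.53048·0.3642/(2·0.40428)
= 0.11136

Final: 0.11136


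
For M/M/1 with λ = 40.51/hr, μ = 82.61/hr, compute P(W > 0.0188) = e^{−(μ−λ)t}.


W ~ Exponential(μ−λ) for M/M/1.
μ − λ = 82.61 − 40.51 = 42.1000
P(W > t) = e^{−(μ−λ)t} = e^{−0.7915} = 0.453174

Final: 0.453174


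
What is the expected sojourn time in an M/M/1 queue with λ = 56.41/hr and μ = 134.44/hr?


W = 1/(μ−λ) = 1/(134.44 − 56.41) = 1/78.03 = 0.01282 hr

Final: 0.01282 hr


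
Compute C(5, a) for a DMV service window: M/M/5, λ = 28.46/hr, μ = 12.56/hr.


a = λ/μ = 2.2659; ρ = a/5 = 0.4532
P₀ = 0.102240 (from M/M/c formula)
C(c,a) = [a^c/(c!(1−ρ))]·P₀ = [59.73464/(120·0.5468)]·0.102240
= 0.91034·0.102240 = 0.093073

Final: 0.093073


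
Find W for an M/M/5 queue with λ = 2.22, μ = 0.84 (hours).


a = 2.6429; ρ = 0.5286; P₀ = 0.068853
Lq = P₀·a^c·ρ/(c!(1−ρ)²) = 0.17595
Wq = Lq/λ = 0.17595/2.22 = 0.07926 hr
W = Wq + 1/μ = 0.07926 + 1.19048 = 1.26973 hr

Final: 1.26973 hr


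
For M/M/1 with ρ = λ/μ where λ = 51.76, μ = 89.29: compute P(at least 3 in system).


ρ = 51.76/89.29 = 0.5797
P(N ≥ n) = ρ^n = 0.5797^3 = 0.194793

Final: 0.194793


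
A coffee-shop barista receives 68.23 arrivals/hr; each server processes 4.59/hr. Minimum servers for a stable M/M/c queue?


Stability requires cμ > λ ⇔ c > λ/μ.
λ/μ = 68.23/4.59 = 14.8649
Minimum integer c = ⌊14.8649⌋ + 1 = 15
Check: 15·4.59 = 68.85 > 68.23, while 14·4.59 = 64.26 ≤ 68.23

Final: 15 servers


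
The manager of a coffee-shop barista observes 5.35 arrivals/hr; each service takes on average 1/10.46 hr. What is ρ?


ρ = λ/μ = 5.35/10.46 = 0.5115

Final: 0.5115


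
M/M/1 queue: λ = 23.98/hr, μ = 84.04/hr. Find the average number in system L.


ρ = λ/μ = 23.98/84.04 = 0.2853
L = ρ/(1−ρ) = 0.2853/(1 − 0.2853) = 0.2853/0.7147 = 0.3993

Final: 0.3993


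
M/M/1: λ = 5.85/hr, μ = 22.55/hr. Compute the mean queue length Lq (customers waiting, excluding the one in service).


ρ = 5.85/22.55 = 0.2594
Lq = ρ²/(1−ρ) = 0.06730/0.7406 = 0.09088

Final: 0.09088


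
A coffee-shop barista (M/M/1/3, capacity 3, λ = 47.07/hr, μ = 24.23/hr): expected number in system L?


ρ = 47.07/24.23 = 1.9426
L = ρ[1 − (K+1)ρ^K + Kρ^(K+1)] / [(1−ρ)(1−ρ^(K+1))]
Numerator: 1.9426·(1 − 4·7.331154 + 3·14.241743) = 27.975105
Denominator: (-0.9426)·(-13.241743) = 12.482105
L = 27.975105/12.482105 = 2.2412

Final: 2.2412


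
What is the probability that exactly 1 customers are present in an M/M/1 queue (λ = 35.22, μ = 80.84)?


ρ = 35.22/80.84 = 0.4357
P_n = (1−ρ)·ρ^n = (1 − 0.4357)·0.4357^1 = 0.5643·0.435675 = 0.245862

Final: 0.245862


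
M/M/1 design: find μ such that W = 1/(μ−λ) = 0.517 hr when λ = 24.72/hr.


W = 1/(μ−λ) ⇒ μ − λ = 1/W = 1/0.517 = 1.9342
μ = λ + 1/W = 24.72 + 1.9342 = 26.6542 per hr

Final: 26.6542 /hr


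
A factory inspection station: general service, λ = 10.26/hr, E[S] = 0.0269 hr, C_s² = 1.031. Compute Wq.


ρ = λ·E[S] = 10.26·0.0269 = 0.2760
E[S²] = E[S]²(1+C_s²) = 0.0269²·(1+1.031) = 0.001470
Wq = λ·E[S²]/(2(1−ρ)) = 10.26·0.001470/(2·0.7240) = 0.01041 hr

Final: 0.01041 hr


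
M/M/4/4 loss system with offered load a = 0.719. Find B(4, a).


B(c,a) = (a^c/c!) / Σ_{k=0}^{c} a^k/k!
a^4/4! = 0.011135
Σ terms (k=0..4): 1.00000 + 0.71900 + 0.25848 + 0.06195 + 0.01114 = 2.050565
B = 0.011135/2.050565 = 0.005430

Final: 0.005430


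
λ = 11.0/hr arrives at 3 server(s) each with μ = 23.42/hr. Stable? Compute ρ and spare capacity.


Total capacity cμ = 3·23.42 = 70.26/hr
ρ = λ/(cμ) = 11.0/70.26 = 0.1566
Stable ⇔ ρ < 1: YES
Spare capacity = cμ − λ = 70.26 − 11.0 = 59.26/hr

Final: ρ = 0.1566; stable; margin = 59.26/hr


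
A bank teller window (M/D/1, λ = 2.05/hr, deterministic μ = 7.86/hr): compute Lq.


ρ = 2.05/7.86 = 0.2608
M/D/1: Lq = ρ²/(2(1−ρ)) = 0.06802/(2·0.7392) = 0.04601

Final: 0.04601


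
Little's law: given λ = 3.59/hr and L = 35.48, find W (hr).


W = L/λ = 35.48/3.59 = 9.8830 hr

Final: 9.8830 hr


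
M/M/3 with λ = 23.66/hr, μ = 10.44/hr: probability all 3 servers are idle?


a = λ/μ = 23.66/10.44 = 2.2663; ρ = a/c = 0.7554
Σ_{k=0}^{2} a^k/k! (terms k=0..2) = 1.00000 + 2.26628 + 2.56802 = 5.83430
Tail: a^3/(3!(1−ρ)) = 11.63973/(6·0.2446) = 7.93203
P₀ = 1/(5.83430 + 7.93203) = 1/13.76634 = 0.072641

Final: 0.072641


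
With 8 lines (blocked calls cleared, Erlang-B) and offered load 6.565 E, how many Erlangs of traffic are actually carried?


B(8,6.565) = 0.153820 (Erlang-B)
Carried load = a(1 − B) = 6.565·(1 − 0.153820) = 6.565·0.846180 = 5.5552 E

Final: 5.5552 Erlangs


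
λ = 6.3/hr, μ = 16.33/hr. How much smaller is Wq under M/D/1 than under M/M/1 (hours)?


ρ = 6.3/16.33 = 0.3858
Wq(M/M/1) = ρ/(μ−λ) = 0.3858/10.03 = 0.03846 hr
Wq(M/D/1) = ρ/(2(μ−λ)) = 0.01923 hr
Savings = 0.03846 − 0.01923 = 0.01923 hr

Final: 0.01923 hr


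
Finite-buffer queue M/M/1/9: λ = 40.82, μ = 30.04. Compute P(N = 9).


ρ = λ/μ = 40.82/30.04 = 1.3589
P_K = (1−ρ)ρ^K/(1−ρ^(K+1)) = (-0.3589·15.796383)/(1 − 21.464991)
= -5.668609/-20.464991 = 0.276991

Final: 0.276991


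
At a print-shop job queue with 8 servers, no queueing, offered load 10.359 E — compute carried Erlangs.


B(8,10.359) = 0.354812 (Erlang-B)
Carried load = a(1 − B) = 10.359·(1 − 0.354812) = 10.359·0.645188 = 6.6835 E

Final: 6.6835 Erlangs


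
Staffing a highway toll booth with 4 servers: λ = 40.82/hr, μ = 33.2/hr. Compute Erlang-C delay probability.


a = λ/μ = 1.2295; ρ = a/4 = 0.3074
P₀ = 0.291322 (from M/M/c formula)
C(c,a) = [a^c/(c!(1−ρ))]·P₀ = [2.28528/(24·0.6926)]·0.291322
= 0.13748·0.291322 = 0.040050

Final: 0.040050


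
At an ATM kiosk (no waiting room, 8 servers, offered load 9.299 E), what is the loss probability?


B(c,a) = (a^c/c!) / Σ_{k=0}^{c} a^k/k!
a^8/8! = 1386.658309
Σ terms (k=0..8): 1.00000 + 9.29900 + 43.23570 + 134.01626 + 311.55430 + 579.42869 + 898.01789 + 1192.95263 + 1386.65831 = 4556.162774
B = 1386.658309/4556.162774 = 0.304348

Final: 0.304348


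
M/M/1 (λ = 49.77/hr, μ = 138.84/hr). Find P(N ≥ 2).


ρ = 49.77/138.84 = 0.3585
P(N ≥ n) = ρ^n = 0.3585^2 = 0.128501

Final: 0.128501


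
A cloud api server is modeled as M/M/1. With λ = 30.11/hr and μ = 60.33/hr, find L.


ρ = λ/μ = 30.11/60.33 = 0.4991
L = ρ/(1−ρ) = 0.4991/(1 − 0.4991) = 0.4991/0.5009 = 0.9964

Final: 0.9964


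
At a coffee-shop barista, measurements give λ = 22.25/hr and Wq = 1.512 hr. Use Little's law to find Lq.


Lq = λWq = 22.25·1.512 = 33.6420

Final: 33.6420


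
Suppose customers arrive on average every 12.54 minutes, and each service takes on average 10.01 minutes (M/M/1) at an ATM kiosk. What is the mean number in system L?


λ = 60/12.54 = 4.7847 /hr
μ = 60/10.01 = 5.9940 /hr
ρ = λ/μ = 4.7847/5.9940 = 0.7982
L = ρ/(1−ρ) = 0.7982/0.2018 = 3.9565

Final: 3.9565


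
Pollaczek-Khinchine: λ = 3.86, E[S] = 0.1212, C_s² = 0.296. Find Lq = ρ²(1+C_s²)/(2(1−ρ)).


ρ = λ·E[S] = 3.86·0.1212 = 0.4678
Lq = ρ²(1+C_s²)/(2(1−ρ)) = 0.2189·(1+0.296)/(2·0.5322)
= 0.2189·1.2960/1.0643 = 0.26651

Final: 0.26651


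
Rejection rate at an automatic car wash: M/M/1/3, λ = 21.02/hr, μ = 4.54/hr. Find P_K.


ρ = λ/μ = 21.02/4.54 = 4.6300
P_K = (1−ρ)ρ^K/(1−ρ^(K+1)) = (-3.6300·99.250014)/(1 − 459.523192)
= -360.273178/-458.523192 = 0.785725

Final: 0.785725


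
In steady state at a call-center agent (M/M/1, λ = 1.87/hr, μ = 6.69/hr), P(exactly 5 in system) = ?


ρ = 1.87/6.69 = 0.2795
P_n = (1−ρ)·ρ^n = (1 − 0.2795)·0.2795^5 = 0.7205·0.001706 = 0.001229

Final: 0.001229


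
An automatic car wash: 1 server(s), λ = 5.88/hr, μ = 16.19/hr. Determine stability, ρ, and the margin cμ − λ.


Total capacity cμ = 1·16.19 = 16.19/hr
ρ = λ/(cμ) = 5.88/16.19 = 0.3632
Stable ⇔ ρ < 1: YES
Spare capacity = cμ − λ = 16.19 − 5.88 = 10.31/hr

Final: ρ = 0.3632; stable; margin = 10.31/hr


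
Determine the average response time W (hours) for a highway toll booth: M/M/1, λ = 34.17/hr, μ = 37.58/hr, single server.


W = 1/(μ−λ) = 1/(37.58 − 34.17) = 1/3.41 = 0.2933 hr

Final: 0.2933 hr


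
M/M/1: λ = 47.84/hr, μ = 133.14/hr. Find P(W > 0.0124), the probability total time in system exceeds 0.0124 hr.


W ~ Exponential(μ−λ) for M/M/1.
μ − λ = 133.14 − 47.84 = 85.3000
P(W > t) = e^{−(μ−λ)t} = e^{−1.0577} = 0.347247

Final: 0.347247


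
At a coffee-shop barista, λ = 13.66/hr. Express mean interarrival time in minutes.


Mean interarrival time = 1/λ = 1/13.66 hour = 0.07321 hour
In minutes: 0.07321 × 60 = 4.3924 min

Final: 4.3924 min


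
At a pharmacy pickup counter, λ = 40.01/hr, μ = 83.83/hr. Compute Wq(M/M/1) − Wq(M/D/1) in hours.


ρ = 40.01/83.83 = 0.4773
Wq(M/M/1) = ρ/(μ−λ) = 0.4773/43.82 = 0.01089 hr
Wq(M/D/1) = ρ/(2(μ−λ)) = 0.005446 hr
Savings = 0.01089 − 0.005446 = 0.005446 hr

Final: 0.005446 hr


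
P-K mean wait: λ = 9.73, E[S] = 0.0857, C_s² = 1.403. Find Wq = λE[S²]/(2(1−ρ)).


ρ = λ·E[S] = 9.73·0.0857 = 0.8339
E[S²] = E[S]²(1+C_s²) = 0.0857²·(1+1.403) = 0.017649
Wq = λ·E[S²]/(2(1−ρ)) = 9.73·0.017649/(2·0.1661) = 0.51680 hr

Final: 0.51680 hr


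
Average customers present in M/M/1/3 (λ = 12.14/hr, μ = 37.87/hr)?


ρ = 12.14/37.87 = 0.3206
L = ρ[1 − (K+1)ρ^K + Kρ^(K+1)] / [(1−ρ)(1−ρ^(K+1))]
Numerator: 0.3206·(1 − 4·0.032944 + 3·0.010561) = 0.288484
Denominator: (0.6794)·(0.989439) = 0.672254
L = 0.288484/0.672254 = 0.4291

Final: 0.4291


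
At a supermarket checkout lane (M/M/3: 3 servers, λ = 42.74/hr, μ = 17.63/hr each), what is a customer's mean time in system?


a = 2.4243; ρ = 0.8081; P₀ = 0.053371
Lq = P₀·a^c·ρ/(c!(1−ρ)²) = 2.78086
Wq = Lq/λ = 2.78086/42.74 = 0.06506 hr
W = Wq + 1/μ = 0.06506 + 0.05672 = 0.12179 hr

Final: 0.12179 hr


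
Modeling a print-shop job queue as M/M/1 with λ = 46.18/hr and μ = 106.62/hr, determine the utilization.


ρ = λ/μ = 46.18/106.62 = 0.4331

Final: 0.4331


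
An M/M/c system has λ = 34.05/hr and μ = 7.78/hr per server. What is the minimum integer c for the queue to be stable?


Stability requires cμ > λ ⇔ c > λ/μ.
λ/μ = 34.05/7.78 = 4.3766
Minimum integer c = ⌊4.3766⌋ + 1 = 5
Check: 5·7.78 = 38.90 > 34.05, while 4·7.78 = 31.12 ≤ 34.05

Final: 5 servers


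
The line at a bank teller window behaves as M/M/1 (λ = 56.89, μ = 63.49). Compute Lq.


ρ = 56.89/63.49 = 0.8960
Lq = ρ²/(1−ρ) = 0.8029/0.1040 = 7.7237

Final: 7.7237
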